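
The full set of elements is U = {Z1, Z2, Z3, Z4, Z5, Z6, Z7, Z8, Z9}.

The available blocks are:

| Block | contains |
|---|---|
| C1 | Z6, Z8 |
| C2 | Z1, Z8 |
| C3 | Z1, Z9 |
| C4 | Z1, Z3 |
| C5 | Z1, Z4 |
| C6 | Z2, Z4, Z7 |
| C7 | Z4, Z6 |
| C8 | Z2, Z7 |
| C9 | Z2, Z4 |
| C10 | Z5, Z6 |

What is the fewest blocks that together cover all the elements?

5

C2, C3, C4, C6, and C10 cover everything between them: the union {Z1, Z2, Z3, Z4, Z5, Z6, Z7, Z8, Z9} is all of U.
No 4 of the 10 blocks cover everything (all 210 combinations miss at least one element), so 5 is optimal.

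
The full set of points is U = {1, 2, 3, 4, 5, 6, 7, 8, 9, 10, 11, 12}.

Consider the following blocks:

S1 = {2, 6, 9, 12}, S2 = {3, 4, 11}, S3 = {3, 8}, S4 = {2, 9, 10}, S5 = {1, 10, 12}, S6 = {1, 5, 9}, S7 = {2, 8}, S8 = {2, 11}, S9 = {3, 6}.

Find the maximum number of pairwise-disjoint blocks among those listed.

3

S3, S6, S8 are pairwise disjoint (S3={3,8}; S6={1,5,9}; S8={2,11}).
Every remaining block overlaps one of these, and no 4 of the listed blocks are pairwise disjoint, so 3 is the maximum.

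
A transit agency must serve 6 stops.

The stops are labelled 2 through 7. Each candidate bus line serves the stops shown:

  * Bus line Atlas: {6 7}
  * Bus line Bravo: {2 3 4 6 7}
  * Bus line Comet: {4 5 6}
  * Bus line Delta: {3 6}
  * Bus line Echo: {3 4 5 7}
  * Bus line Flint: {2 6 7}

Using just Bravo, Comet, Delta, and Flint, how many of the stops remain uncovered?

0

Union of Bravo, Comet, Delta, Flint = {2, 3, 4, 5, 6, 7} — that's every stop, so 0 are uncovered.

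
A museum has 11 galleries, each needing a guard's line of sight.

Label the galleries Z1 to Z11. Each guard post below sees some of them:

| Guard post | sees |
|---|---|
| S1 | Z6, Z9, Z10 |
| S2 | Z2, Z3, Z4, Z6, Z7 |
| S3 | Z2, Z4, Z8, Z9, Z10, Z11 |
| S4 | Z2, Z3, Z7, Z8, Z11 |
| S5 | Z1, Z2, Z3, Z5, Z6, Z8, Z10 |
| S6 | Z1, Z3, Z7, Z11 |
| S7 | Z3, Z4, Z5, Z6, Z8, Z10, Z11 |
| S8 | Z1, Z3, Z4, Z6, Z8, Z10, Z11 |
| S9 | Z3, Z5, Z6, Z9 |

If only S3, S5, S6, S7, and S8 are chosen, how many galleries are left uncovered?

0

Union of S3, S5, S6, S7, S8 = {Z1, Z2, Z3, Z4, Z5, Z6, Z7, Z8, Z9, Z10, Z11} — that's every gallery, so 0 are uncovered.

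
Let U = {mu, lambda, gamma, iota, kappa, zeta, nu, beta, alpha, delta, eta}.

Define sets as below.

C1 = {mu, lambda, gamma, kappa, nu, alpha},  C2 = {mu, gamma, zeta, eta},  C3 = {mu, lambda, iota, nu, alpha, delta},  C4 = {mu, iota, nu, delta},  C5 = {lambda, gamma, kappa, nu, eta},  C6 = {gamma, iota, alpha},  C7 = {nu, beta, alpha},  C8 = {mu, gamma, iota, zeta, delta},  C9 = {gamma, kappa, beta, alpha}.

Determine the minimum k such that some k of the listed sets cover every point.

C5, C7, and C8 cover everything between them: the union {mu, lambda, gamma, iota, kappa, zeta, nu, beta, alpha, delta, eta} is all of U.
No 2 of the 9 sets cover everything (all 36 combinations miss at least one point), so 3 is optimal.

3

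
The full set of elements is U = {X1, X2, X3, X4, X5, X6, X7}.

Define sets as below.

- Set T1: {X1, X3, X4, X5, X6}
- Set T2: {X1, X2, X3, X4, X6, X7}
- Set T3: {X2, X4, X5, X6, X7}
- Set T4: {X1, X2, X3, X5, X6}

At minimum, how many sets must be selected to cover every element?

2

T1 and T3 together: T1 ∪ T3 = {X1, X2, X3, X4, X5, X6, X7} — every element is covered.
No single set has all 7 elements (the largest, T2, has 6), so 2 is optimal.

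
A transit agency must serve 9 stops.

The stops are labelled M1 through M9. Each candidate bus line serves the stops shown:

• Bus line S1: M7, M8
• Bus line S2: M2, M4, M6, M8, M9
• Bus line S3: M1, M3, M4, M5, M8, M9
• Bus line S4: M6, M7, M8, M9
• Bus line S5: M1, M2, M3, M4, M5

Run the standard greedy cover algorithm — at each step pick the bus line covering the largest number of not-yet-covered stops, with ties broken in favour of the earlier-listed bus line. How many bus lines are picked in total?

Greedy: pick S3 (covers 6 new) → pick S2 (covers 2 new) → pick S1 (covers 1 new). Total picks: 3.
(The true minimum cover uses only 2 bus lines, so greedy is not optimal here.)

3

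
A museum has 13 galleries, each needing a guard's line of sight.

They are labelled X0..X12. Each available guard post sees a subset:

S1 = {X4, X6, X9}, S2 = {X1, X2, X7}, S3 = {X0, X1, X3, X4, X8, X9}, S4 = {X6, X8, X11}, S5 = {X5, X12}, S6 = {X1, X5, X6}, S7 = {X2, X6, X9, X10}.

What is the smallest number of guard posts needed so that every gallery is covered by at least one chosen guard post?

5

Take {S2, S3, S4, S5, S7}. Their union is {X0, X1, X2, X3, X4, X5, X6, X7, X8, X9, X10, X11, X12}, which is all 13 galleries.
No 4 of the 7 guard posts cover everything (all 35 combinations miss at least one gallery), so 5 is optimal.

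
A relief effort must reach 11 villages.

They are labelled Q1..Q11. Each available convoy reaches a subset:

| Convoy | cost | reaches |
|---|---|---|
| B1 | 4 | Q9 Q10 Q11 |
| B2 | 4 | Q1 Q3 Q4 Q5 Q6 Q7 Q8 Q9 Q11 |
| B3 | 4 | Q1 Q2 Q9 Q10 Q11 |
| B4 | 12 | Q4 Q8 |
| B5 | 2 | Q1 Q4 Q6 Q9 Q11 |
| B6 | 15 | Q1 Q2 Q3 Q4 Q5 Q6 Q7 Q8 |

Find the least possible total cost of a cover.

B2, B3 together cover every village (B2 ∪ B3 = {Q1, Q2, Q3, Q4, Q5, Q6, Q7, Q8, Q9, Q10, Q11}); total cost 4 + 4 = 8.
The greedy pick B5, B2, B3 costs 10; no covering selection beats 8.

8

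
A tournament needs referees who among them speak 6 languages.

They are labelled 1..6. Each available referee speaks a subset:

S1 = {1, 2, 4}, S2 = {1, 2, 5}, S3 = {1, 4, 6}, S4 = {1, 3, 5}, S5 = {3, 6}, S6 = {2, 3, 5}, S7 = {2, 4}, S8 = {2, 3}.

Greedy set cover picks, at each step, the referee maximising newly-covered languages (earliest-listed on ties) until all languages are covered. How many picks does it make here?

3

Greedy: pick S1 (covers 3 new) → pick S4 (covers 2 new) → pick S3 (covers 1 new). Total picks: 3.
(The true minimum cover uses only 2 referees, so greedy is not optimal here.)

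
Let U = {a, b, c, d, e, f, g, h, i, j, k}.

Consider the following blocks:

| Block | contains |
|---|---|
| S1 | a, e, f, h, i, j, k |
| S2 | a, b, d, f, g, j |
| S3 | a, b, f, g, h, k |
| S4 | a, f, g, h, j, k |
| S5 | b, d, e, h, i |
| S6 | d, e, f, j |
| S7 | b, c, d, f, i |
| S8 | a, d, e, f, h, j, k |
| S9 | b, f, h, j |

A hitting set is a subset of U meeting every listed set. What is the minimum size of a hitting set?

Take T = {d, f}. Each listed block contains at least one of these, so T is a hitting set of size 2.
No single element lies in every block, so at least 2 are needed and 2 is optimal.

2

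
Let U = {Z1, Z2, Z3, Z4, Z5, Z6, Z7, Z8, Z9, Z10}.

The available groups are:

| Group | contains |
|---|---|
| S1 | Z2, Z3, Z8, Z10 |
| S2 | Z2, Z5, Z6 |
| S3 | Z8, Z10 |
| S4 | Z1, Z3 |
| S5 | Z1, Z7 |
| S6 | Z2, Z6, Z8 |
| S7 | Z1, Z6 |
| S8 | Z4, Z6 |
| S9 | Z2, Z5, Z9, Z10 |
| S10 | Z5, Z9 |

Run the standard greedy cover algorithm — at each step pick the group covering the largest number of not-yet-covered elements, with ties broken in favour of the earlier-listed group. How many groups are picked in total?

Greedy: pick S1 (covers 4 new) → pick S2 (covers 2 new) → pick S5 (covers 2 new) → pick S8 (covers 1 new) → pick S9 (covers 1 new). Total picks: 5.
(The true minimum cover uses only 4 groups, so greedy is not optimal here.)

5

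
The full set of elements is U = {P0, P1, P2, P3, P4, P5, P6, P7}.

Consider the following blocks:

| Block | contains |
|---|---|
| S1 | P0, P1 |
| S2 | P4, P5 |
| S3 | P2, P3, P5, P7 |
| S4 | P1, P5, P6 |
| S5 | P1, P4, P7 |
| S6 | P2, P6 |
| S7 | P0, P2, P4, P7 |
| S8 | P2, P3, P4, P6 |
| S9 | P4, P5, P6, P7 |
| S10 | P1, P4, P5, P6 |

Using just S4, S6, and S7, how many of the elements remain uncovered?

1

Union of S4, S6, S7 = {P0, P1, P2, P4, P5, P6, P7}.
Not covered: P3 — 1 element.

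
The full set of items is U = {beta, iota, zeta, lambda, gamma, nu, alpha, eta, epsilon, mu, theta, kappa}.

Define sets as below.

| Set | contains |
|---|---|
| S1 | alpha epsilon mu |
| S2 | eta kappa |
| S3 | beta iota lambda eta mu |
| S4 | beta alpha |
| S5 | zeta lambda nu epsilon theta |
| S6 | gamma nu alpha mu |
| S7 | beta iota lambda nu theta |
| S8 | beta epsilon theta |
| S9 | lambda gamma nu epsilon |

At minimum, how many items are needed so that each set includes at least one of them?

4

The 4 items {beta, eta, epsilon, mu} hit every set.
No choice of 3 items meets every set, so 4 is the minimum.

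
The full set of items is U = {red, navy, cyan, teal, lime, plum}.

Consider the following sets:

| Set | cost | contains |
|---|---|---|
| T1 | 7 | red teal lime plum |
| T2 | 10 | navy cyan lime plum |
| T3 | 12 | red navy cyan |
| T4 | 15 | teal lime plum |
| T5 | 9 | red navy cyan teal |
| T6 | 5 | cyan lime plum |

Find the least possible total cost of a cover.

T5, T6 together cover every item (T5 ∪ T6 = {red, navy, cyan, teal, lime, plum}); total cost 9 + 5 = 14.
No covering selection has total cost below 14.

14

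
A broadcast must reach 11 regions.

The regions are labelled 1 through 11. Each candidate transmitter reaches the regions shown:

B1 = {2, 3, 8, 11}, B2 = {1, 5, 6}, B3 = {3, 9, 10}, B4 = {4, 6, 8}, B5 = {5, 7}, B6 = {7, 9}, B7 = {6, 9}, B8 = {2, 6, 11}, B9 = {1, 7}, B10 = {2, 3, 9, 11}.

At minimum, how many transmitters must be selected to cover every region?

B3 and B4 and B5 and B9 and B10 together: B3 ∪ B4 ∪ B5 ∪ B9 ∪ B10 = {1, 2, 3, 4, 5, 6, 7, 8, 9, 10, 11} — every region is covered.
No 4 of the 10 transmitters cover everything (all 210 combinations miss at least one region), so 5 is optimal.

5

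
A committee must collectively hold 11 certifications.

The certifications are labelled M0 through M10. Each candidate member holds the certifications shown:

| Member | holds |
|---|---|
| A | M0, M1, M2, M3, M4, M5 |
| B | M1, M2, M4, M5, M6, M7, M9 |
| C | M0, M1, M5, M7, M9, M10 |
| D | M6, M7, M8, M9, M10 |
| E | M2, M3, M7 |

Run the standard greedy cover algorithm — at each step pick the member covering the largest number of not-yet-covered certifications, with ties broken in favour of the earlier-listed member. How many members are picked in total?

Greedy: pick B (covers 7 new) → pick A (covers 2 new) → pick D (covers 2 new). Total picks: 3.
(The true minimum cover uses only 2 members, so greedy is not optimal here.)

3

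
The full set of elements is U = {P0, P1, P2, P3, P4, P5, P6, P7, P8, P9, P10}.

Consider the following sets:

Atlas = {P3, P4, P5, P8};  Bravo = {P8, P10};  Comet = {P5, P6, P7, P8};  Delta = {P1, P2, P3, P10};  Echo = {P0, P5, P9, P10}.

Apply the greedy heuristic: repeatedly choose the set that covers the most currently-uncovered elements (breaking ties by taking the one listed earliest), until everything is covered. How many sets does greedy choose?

Greedy: pick Atlas (covers 4 new) → pick Delta (covers 3 new) → pick Comet (covers 2 new) → pick Echo (covers 2 new). Total picks: 4.

4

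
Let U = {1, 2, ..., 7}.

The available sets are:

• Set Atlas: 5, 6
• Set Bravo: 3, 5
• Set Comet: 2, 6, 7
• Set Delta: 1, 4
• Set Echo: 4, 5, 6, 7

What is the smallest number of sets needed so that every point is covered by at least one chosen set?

Bravo, Comet, and Delta cover everything between them: the union {1, 2, 3, 4, 5, 6, 7} is all of U.
Only Delta contains 1, so Delta is forced; the remaining 5 points need at least 2 more sets (each remaining set adds at most 3) — so at least 3 sets are needed, and 3 is optimal.

3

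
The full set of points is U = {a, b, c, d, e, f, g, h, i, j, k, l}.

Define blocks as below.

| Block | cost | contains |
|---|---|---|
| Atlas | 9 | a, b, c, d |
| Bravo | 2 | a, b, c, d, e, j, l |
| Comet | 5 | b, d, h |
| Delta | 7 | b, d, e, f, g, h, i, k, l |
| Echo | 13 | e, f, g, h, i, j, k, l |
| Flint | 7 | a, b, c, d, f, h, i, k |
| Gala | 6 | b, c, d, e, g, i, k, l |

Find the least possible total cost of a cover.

Bravo, Delta together cover every point (Bravo ∪ Delta = {a, b, c, d, e, f, g, h, i, j, k, l}); total cost 2 + 7 = 9.
No covering selection has total cost below 9.

9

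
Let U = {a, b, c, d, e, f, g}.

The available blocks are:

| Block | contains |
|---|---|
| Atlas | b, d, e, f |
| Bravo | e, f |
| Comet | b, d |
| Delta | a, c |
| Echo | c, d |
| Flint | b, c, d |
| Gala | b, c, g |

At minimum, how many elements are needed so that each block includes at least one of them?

3

H = {c, d, f} meets every block (each contains at least one member of H), and |H| = 3.
The blocks Bravo, Comet, Delta are pairwise disjoint, so any hitting set needs a separate element for each — at least 3. Hence 3 is optimal.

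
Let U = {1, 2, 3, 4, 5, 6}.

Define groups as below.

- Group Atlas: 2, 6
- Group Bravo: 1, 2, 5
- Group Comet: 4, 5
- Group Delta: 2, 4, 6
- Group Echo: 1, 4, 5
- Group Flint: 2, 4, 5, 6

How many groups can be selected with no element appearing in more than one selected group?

2

Atlas, Echo are pairwise disjoint (Atlas={2,6}; Echo={1,4,5}).
Every remaining group overlaps one of these, and no 3 of the listed groups are pairwise disjoint, so 2 is the maximum.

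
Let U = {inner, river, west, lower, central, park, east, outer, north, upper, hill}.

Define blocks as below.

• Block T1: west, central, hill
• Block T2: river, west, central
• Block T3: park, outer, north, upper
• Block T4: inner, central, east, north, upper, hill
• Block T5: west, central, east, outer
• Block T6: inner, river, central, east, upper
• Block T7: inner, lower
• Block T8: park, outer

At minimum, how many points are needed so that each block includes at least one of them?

3

H = {inner, central, outer} meets every block (each contains at least one member of H), and |H| = 3.
The blocks T2, T3, T7 are pairwise disjoint, so any hitting set needs a separate point for each — at least 3. Hence 3 is optimal.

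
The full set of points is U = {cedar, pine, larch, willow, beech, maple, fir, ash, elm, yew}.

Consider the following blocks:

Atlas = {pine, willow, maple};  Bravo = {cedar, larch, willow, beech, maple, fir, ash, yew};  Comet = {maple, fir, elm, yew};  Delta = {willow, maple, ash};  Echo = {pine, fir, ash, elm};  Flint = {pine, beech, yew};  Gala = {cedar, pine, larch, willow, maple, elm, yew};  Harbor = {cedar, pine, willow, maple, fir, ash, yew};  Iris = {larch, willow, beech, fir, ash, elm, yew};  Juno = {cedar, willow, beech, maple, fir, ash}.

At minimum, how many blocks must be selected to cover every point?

2

Bravo and Gala cover everything between them: the union {cedar, pine, larch, willow, beech, maple, fir, ash, elm, yew} is all of U.
No single block has all 10 points (the largest, Bravo, has 8), so 2 is optimal.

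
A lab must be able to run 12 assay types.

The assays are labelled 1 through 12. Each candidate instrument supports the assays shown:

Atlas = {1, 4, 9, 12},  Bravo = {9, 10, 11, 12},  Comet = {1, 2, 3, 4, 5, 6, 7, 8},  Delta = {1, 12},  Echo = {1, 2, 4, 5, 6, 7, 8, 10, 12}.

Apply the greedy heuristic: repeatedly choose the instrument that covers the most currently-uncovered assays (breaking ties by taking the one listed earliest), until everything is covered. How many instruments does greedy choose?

3

Greedy: pick Echo (covers 9 new) → pick Bravo (covers 2 new) → pick Comet (covers 1 new). Total picks: 3.
(The true minimum cover uses only 2 instruments, so greedy is not optimal here.)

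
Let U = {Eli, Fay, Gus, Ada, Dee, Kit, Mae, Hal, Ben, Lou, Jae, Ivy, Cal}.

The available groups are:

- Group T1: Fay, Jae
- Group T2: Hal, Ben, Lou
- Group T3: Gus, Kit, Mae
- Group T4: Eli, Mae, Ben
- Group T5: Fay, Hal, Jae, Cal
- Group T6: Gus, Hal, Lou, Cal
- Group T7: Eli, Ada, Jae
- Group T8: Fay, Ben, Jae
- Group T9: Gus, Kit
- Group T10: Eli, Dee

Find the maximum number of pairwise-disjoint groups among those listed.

T1, T2, T3, T10 are pairwise disjoint (T1={Fay,Jae}; T2={Hal,Ben,Lou}; T3={Gus,Kit,Mae}; T10={Eli,Dee}).
Every remaining group overlaps one of these, and no 5 of the listed groups are pairwise disjoint, so 4 is the maximum.

4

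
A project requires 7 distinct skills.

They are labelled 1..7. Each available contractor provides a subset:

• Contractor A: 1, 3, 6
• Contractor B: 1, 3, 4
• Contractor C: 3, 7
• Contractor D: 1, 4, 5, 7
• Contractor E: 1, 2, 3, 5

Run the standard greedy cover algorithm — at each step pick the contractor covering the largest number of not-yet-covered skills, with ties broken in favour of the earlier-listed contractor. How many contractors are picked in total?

Greedy: pick D (covers 4 new) → pick A (covers 2 new) → pick E (covers 1 new). Total picks: 3.

3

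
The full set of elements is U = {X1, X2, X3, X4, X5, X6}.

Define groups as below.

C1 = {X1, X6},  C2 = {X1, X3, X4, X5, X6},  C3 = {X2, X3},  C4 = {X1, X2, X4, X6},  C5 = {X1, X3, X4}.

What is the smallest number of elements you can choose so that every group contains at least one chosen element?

2

The 2 elements {X1, X2} hit every group.
The groups C1, C3 are pairwise disjoint, so any hitting set needs a separate element for each — at least 2. Hence 2 is optimal.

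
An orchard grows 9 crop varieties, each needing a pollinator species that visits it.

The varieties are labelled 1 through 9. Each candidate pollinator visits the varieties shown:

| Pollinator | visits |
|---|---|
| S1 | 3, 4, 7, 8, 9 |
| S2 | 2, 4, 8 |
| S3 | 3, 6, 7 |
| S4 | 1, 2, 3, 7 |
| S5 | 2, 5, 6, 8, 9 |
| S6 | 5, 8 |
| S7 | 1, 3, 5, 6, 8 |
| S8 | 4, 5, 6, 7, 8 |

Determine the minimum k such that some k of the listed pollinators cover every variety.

3

S4 and S5 and S8 together: S4 ∪ S5 ∪ S8 = {1, 2, 3, 4, 5, 6, 7, 8, 9} — every variety is covered.
No 2 of the 8 pollinators cover everything (all 28 combinations miss at least one variety), so 3 is optimal.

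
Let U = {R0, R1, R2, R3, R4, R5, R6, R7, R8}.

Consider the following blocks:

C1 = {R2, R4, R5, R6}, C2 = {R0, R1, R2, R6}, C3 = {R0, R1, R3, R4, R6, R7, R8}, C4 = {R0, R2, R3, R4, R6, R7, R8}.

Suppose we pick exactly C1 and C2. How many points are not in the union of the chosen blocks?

3

Union of C1, C2 = {R0, R1, R2, R4, R5, R6}.
Not covered: R3, R7, R8 — 3 points.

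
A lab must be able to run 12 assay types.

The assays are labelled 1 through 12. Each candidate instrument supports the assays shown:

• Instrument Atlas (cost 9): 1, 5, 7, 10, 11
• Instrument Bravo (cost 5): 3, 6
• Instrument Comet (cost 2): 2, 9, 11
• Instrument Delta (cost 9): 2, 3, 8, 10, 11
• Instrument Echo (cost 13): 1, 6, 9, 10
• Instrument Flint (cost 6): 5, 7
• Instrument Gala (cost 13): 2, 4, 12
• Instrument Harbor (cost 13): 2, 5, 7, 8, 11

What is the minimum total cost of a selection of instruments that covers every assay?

Atlas, Bravo, Comet, Delta, Gala together cover every assay (Atlas ∪ Bravo ∪ Comet ∪ Delta ∪ Gala = {1, 2, 3, 4, 5, 6, 7, 8, 9, 10, 11, 12}); total cost 9 + 5 + 2 + 9 + 13 = 38.
No covering selection has total cost below 38.

38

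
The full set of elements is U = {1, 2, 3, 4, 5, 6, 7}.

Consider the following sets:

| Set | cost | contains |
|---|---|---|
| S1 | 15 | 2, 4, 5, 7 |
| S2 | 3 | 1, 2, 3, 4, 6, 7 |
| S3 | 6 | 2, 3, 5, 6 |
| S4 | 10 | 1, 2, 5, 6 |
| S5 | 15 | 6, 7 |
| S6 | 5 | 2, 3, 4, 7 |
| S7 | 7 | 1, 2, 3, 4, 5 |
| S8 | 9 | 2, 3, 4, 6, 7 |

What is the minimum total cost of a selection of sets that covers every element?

S2, S3 together cover every element (S2 ∪ S3 = {1, 2, 3, 4, 5, 6, 7}); total cost 3 + 6 = 9.
No covering selection has total cost below 9.

9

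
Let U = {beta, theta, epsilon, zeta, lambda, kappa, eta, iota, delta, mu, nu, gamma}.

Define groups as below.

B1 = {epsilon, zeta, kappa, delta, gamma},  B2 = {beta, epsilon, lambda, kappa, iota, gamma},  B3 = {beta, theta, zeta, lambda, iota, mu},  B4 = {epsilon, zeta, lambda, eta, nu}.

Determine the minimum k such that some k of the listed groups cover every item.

Take {B1, B3, B4}. Their union is {beta, theta, epsilon, zeta, lambda, kappa, eta, iota, delta, mu, nu, gamma}, which is all 12 items.
Only B3 contains theta, so B3 is forced; the remaining 6 items need at least 2 more groups (each remaining group adds at most 4) — so at least 3 groups are needed, and 3 is optimal.

3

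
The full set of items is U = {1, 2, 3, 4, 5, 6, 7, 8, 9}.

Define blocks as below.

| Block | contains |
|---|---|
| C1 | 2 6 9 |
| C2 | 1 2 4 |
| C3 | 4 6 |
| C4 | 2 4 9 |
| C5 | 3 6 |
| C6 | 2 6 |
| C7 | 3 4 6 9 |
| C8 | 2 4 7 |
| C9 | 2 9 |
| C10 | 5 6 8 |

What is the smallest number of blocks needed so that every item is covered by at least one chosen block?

Take {C2, C7, C8, C10}. Their union is {1, 2, 3, 4, 5, 6, 7, 8, 9}, which is all 9 items.
No 3 of the 10 blocks cover everything (all 120 combinations miss at least one item), so 4 is optimal.

4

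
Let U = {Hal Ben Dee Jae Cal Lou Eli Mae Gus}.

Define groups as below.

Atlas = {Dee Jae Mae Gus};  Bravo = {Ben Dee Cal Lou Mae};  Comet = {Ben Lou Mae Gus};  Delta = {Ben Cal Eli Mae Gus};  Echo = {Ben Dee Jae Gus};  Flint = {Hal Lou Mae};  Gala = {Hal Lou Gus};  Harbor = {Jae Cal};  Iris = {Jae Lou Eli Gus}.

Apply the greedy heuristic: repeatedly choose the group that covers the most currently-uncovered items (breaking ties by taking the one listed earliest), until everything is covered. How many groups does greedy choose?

3

Greedy: pick Bravo (covers 5 new) → pick Iris (covers 3 new) → pick Flint (covers 1 new). Total picks: 3.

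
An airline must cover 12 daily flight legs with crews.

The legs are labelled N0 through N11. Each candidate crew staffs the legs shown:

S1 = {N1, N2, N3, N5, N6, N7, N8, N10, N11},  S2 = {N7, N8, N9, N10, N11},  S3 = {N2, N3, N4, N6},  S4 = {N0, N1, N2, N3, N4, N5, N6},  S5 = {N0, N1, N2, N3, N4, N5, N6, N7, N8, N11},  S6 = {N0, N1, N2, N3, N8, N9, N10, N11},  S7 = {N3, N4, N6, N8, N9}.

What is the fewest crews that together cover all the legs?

Take {S5, S6}. Their union is {N0, N1, N2, N3, N4, N5, N6, N7, N8, N9, N10, N11}, which is all 12 legs.
No single crew has all 12 legs (the largest, S5, has 10), so 2 is optimal.

2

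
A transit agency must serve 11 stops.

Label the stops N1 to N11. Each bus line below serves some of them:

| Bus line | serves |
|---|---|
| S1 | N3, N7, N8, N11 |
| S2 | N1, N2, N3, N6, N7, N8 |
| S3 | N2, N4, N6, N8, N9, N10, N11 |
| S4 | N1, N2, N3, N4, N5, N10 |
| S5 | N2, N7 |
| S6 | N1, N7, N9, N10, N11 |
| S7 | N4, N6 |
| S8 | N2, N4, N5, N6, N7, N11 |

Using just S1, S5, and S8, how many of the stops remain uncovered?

Union of S1, S5, S8 = {N2, N3, N4, N5, N6, N7, N8, N11}.
Not covered: N1, N9, N10 — 3 stops.

3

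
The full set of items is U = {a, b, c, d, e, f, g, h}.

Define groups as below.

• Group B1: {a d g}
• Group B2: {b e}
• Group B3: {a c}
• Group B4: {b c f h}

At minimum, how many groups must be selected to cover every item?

B1 and B2 and B4 together: B1 ∪ B2 ∪ B4 = {a, b, c, d, e, f, g, h} — every item is covered.
Only B1 contains d, so B1 is forced; the remaining 5 items need at least 2 more groups (each remaining group adds at most 4) — so at least 3 groups are needed, and 3 is optimal.

3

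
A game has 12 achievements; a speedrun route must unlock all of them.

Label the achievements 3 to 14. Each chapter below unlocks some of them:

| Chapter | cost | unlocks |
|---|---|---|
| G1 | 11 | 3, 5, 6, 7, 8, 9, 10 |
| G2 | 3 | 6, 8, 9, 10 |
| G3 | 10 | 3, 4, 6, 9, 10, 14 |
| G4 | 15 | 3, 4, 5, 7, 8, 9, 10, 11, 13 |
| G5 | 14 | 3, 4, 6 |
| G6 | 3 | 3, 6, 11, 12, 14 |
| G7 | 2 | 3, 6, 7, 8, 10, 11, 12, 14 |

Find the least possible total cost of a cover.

G4, G7 together cover every achievement (G4 ∪ G7 = {3, 4, 5, 6, 7, 8, 9, 10, 11, 12, 13, 14}); total cost 15 + 2 = 17.
The greedy pick G7, G2, G4 costs 20; no covering selection beats 17.

17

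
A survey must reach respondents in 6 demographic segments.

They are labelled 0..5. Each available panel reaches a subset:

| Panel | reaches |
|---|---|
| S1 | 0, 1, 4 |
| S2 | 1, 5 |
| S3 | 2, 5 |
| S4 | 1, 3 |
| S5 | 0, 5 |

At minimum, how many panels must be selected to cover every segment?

S1 and S3 and S4 together: S1 ∪ S3 ∪ S4 = {0, 1, 2, 3, 4, 5} — every segment is covered.
Only S3 contains 2, so S3 is forced; the remaining 4 segments need at least 2 more panels (each remaining panel adds at most 3) — so at least 3 panels are needed, and 3 is optimal.

3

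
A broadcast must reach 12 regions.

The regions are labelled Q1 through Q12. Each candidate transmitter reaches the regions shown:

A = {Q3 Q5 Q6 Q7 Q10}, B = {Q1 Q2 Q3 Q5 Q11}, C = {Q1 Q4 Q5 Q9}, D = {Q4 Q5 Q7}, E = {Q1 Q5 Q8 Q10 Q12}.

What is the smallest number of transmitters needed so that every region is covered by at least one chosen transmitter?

Take {A, B, C, E}. Their union is {Q1, Q2, Q3, Q4, Q5, Q6, Q7, Q8, Q9, Q10, Q11, Q12}, which is all 12 regions.
Only B contains Q2, so B is forced; the remaining 7 regions need at least 3 more transmitters (each remaining transmitter adds at most 3) — so at least 4 transmitters are needed, and 4 is optimal.

4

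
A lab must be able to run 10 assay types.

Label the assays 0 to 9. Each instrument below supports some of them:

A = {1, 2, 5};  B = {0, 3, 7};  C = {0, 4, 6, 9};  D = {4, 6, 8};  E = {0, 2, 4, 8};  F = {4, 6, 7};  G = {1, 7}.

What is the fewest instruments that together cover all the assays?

A and B and C and D together: A ∪ B ∪ C ∪ D = {0, 1, 2, 3, 4, 5, 6, 7, 8, 9} — every assay is covered.
Only B contains 3, so B is forced; the remaining 7 assays need at least 3 more instruments (each remaining instrument adds at most 3) — so at least 4 instruments are needed, and 4 is optimal.

4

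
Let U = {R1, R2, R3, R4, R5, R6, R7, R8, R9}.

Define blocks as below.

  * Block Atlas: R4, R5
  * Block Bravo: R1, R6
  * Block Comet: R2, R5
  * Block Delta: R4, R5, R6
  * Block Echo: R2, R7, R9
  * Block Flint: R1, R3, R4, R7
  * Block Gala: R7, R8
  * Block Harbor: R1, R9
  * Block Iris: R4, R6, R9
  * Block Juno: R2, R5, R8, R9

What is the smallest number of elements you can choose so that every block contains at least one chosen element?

The 4 elements {R1, R2, R4, R8} hit every block.
No choice of 3 elements meets every block, so 4 is the minimum.

4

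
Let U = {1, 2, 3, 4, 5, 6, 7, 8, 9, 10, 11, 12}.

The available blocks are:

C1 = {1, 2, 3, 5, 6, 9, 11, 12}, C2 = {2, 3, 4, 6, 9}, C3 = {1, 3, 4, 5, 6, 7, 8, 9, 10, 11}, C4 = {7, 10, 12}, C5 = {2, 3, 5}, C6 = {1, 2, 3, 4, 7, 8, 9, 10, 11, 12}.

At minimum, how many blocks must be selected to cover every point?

C3 and C6 cover everything between them: the union {1, 2, 3, 4, 5, 6, 7, 8, 9, 10, 11, 12} is all of U.
No single block has all 12 points (the largest, C3, has 10), so 2 is optimal.

2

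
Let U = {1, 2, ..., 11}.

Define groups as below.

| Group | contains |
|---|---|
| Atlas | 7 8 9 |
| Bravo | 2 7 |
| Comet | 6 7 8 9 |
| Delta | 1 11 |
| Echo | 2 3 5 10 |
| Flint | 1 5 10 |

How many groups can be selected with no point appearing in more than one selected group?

Comet, Delta, Echo are pairwise disjoint (Comet={6,7,8,9}; Delta={1,11}; Echo={2,3,5,10}).
Every remaining group overlaps one of these, and no 4 of the listed groups are pairwise disjoint, so 3 is the maximum.

3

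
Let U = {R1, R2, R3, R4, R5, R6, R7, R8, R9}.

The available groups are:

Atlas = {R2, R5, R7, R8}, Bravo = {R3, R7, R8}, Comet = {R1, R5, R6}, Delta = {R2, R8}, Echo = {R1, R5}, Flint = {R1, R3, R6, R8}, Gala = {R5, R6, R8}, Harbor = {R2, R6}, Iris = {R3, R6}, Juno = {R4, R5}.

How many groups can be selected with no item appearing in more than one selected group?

Bravo, Harbor, Juno are pairwise disjoint (Bravo={R3,R7,R8}; Harbor={R2,R6}; Juno={R4,R5}).
Every remaining group overlaps one of these, and no 4 of the listed groups are pairwise disjoint, so 3 is the maximum.

3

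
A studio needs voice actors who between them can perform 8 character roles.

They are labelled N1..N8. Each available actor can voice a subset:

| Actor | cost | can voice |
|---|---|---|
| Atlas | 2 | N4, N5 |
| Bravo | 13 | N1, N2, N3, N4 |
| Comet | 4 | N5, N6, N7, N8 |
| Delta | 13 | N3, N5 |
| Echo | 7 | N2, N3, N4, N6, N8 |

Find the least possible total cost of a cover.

17

Bravo, Comet together cover every role (Bravo ∪ Comet = {N1, N2, N3, N4, N5, N6, N7, N8}); total cost 13 + 4 = 17.
The greedy pick Atlas, Comet, Echo, Bravo costs 26; no covering selection beats 17.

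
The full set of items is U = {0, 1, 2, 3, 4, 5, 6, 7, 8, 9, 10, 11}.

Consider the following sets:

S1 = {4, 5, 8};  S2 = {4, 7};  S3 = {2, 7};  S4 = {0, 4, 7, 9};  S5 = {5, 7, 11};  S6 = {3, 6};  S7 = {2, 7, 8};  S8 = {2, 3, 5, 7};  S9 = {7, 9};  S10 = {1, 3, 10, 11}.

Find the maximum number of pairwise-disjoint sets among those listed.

3

S1, S3, S10 are pairwise disjoint (S1={4,5,8}; S3={2,7}; S10={1,3,10,11}).
Every remaining set overlaps one of these, and no 4 of the listed sets are pairwise disjoint, so 3 is the maximum.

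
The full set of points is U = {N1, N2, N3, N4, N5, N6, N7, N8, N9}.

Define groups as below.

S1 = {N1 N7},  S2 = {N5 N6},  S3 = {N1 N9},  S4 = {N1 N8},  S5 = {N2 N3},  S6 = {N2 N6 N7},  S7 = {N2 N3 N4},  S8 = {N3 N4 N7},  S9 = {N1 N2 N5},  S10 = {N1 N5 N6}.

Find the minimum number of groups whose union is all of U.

5

Take {S2, S3, S4, S8, S9}. Their union is {N1, N2, N3, N4, N5, N6, N7, N8, N9}, which is all 9 points.
No 4 of the 10 groups cover everything (all 210 combinations miss at least one point), so 5 is optimal.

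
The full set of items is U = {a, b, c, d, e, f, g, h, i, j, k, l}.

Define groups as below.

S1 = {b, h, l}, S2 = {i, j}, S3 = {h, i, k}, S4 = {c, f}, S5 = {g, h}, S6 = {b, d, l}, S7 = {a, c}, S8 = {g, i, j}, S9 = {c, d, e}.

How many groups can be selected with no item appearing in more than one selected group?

4

S2, S4, S5, S6 are pairwise disjoint (S2={i,j}; S4={c,f}; S5={g,h}; S6={b,d,l}).
Every remaining group overlaps one of these, and no 5 of the listed groups are pairwise disjoint, so 4 is the maximum.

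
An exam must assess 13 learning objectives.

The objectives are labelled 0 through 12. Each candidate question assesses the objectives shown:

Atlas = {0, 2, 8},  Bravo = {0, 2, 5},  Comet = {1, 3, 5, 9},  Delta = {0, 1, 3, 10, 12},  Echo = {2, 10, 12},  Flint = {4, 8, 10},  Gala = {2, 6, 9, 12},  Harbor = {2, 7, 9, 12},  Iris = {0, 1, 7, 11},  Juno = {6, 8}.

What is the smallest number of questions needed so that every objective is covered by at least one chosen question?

4

Take {Comet, Flint, Gala, Iris}. Their union is {0, 1, 2, 3, 4, 5, 6, 7, 8, 9, 10, 11, 12}, which is all 13 objectives.
Only Flint contains 4, so Flint is forced; the remaining 10 objectives need at least 3 more questions (each remaining question adds at most 4) — so at least 4 questions are needed, and 4 is optimal.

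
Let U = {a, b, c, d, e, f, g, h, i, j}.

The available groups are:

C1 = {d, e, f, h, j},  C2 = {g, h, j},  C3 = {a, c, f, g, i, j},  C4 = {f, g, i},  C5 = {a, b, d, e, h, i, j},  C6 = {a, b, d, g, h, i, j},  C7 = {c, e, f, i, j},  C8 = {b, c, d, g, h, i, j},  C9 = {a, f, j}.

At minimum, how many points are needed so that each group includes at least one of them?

2

Take T = {f, j}. Each listed group contains at least one of these, so T is a hitting set of size 2.
No single point lies in every group, so at least 2 are needed and 2 is optimal.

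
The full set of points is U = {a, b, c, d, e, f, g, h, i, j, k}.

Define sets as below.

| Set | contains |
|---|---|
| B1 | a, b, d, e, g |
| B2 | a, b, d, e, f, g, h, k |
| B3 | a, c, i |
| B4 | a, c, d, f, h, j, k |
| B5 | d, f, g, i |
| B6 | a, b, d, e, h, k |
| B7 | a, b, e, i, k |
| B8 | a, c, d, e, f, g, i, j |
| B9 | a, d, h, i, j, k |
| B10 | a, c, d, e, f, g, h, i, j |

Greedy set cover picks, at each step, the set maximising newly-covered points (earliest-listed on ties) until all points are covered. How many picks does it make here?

2

Greedy: pick B10 (covers 9 new) → pick B2 (covers 2 new). Total picks: 2.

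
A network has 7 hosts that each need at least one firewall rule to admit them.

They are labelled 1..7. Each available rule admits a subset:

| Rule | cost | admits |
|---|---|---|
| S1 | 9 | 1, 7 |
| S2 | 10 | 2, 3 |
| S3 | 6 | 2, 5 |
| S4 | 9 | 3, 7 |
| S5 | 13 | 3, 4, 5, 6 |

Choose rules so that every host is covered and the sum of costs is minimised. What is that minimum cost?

28

S1, S3, S5 together cover every host (S1 ∪ S3 ∪ S5 = {1, 2, 3, 4, 5, 6, 7}); total cost 9 + 6 + 13 = 28.
No covering selection has total cost below 28.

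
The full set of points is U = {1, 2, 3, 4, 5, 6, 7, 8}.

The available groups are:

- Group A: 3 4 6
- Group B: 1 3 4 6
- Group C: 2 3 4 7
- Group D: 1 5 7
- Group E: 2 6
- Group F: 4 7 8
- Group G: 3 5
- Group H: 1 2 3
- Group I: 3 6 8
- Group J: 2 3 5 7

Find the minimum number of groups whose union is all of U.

3

B and I and J together: B ∪ I ∪ J = {1, 2, 3, 4, 5, 6, 7, 8} — every point is covered.
No 2 of the 10 groups cover everything (all 45 combinations miss at least one point), so 3 is optimal.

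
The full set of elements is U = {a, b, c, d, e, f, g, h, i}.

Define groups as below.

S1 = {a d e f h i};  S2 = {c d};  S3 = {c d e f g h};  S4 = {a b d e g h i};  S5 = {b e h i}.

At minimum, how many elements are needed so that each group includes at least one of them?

2

Take T = {c, i}. Each listed group contains at least one of these, so T is a hitting set of size 2.
The groups S2, S5 are pairwise disjoint, so any hitting set needs a separate element for each — at least 2. Hence 2 is optimal.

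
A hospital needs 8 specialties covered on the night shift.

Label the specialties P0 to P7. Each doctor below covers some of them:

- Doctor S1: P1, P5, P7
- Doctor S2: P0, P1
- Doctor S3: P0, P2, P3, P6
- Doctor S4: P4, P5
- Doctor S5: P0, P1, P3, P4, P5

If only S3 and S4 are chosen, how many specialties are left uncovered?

Union of S3, S4 = {P0, P2, P3, P4, P5, P6}.
Not covered: P1, P7 — 2 specialties.

2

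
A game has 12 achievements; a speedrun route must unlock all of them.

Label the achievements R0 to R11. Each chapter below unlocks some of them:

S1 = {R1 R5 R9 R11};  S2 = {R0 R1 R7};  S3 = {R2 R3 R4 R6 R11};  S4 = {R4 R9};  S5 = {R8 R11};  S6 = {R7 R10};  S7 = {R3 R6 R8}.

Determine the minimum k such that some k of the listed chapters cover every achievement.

5

S1 and S2 and S3 and S5 and S6 together: S1 ∪ S2 ∪ S3 ∪ S5 ∪ S6 = {R0, R1, R2, R3, R4, R5, R6, R7, R8, R9, R10, R11} — every achievement is covered.
No 4 of the 7 chapters cover everything (all 35 combinations miss at least one achievement), so 5 is optimal.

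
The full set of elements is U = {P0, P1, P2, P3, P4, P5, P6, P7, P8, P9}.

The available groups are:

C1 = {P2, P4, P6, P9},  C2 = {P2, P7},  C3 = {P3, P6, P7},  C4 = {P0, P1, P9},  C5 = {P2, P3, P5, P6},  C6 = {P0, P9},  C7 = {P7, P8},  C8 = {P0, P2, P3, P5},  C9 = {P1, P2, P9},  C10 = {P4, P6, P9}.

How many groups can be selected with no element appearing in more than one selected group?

C5, C6, C7 are pairwise disjoint (C5={P2,P3,P5,P6}; C6={P0,P9}; C7={P7,P8}).
Every remaining group overlaps one of these, and no 4 of the listed groups are pairwise disjoint, so 3 is the maximum.

3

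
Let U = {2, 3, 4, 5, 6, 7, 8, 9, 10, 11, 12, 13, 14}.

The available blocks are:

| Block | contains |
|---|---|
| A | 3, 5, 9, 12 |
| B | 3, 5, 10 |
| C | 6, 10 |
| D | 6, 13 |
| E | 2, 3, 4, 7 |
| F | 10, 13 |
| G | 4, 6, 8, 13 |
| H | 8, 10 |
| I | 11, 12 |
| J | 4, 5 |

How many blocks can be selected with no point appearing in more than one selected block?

4

D, H, I, J are pairwise disjoint (D={6,13}; H={8,10}; I={11,12}; J={4,5}).
Every remaining block overlaps one of these, and no 5 of the listed blocks are pairwise disjoint, so 4 is the maximum.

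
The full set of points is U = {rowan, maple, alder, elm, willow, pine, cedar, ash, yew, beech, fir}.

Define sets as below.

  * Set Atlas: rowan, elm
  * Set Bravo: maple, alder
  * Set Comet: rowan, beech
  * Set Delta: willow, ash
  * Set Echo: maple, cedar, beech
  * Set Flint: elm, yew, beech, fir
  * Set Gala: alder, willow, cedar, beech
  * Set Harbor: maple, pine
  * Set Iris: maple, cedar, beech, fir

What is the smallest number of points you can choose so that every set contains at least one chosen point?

4

H = {rowan, maple, willow, yew} meets every set (each contains at least one member of H), and |H| = 4.
No choice of 3 points meets every set, so 4 is the minimum.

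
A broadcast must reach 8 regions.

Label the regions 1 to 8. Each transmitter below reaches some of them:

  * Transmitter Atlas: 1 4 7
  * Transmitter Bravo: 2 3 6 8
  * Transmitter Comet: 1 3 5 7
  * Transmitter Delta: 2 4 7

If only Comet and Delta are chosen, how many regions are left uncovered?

2

Union of Comet, Delta = {1, 2, 3, 4, 5, 7}.
Not covered: 6, 8 — 2 regions.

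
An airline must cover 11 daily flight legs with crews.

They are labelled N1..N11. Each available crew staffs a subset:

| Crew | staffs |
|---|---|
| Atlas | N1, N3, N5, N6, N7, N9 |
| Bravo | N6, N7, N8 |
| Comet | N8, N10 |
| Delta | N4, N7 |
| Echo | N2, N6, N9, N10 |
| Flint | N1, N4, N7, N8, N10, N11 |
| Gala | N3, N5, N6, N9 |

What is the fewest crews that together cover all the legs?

Take {Atlas, Echo, Flint}. Their union is {N1, N2, N3, N4, N5, N6, N7, N8, N9, N10, N11}, which is all 11 legs.
Only Echo contains N2, so Echo is forced; the remaining 7 legs need at least 2 more crews (each remaining crew adds at most 5) — so at least 3 crews are needed, and 3 is optimal.

3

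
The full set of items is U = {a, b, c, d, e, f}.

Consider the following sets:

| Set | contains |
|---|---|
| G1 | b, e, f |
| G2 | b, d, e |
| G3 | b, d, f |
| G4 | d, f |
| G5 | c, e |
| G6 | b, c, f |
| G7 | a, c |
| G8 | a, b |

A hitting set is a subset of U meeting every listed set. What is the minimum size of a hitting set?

Take H = {a, e, f}. Each listed set contains at least one of these, so H is a hitting set of size 3.
The sets G4, G5, G8 are pairwise disjoint, so any hitting set needs a separate item for each — at least 3. Hence 3 is optimal.

3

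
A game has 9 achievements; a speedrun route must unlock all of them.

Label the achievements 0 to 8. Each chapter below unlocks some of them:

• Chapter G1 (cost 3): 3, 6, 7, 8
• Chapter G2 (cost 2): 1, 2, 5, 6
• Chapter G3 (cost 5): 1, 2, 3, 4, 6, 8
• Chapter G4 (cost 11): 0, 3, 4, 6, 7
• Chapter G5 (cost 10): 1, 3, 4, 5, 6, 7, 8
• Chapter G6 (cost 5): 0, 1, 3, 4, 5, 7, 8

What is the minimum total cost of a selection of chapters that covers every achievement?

G2, G6 together cover every achievement (G2 ∪ G6 = {0, 1, 2, 3, 4, 5, 6, 7, 8}); total cost 2 + 5 = 7.
The greedy pick G2, G1, G6 costs 10; no covering selection beats 7.

7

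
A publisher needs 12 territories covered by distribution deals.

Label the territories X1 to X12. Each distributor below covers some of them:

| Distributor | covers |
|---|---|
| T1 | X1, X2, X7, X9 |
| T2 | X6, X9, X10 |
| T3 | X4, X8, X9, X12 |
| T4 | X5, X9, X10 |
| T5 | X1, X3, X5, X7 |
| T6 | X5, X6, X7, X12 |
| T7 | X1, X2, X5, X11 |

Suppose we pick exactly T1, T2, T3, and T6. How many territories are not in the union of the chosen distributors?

2

Union of T1, T2, T3, T6 = {X1, X2, X4, X5, X6, X7, X8, X9, X10, X12}.
Not covered: X3, X11 — 2 territories.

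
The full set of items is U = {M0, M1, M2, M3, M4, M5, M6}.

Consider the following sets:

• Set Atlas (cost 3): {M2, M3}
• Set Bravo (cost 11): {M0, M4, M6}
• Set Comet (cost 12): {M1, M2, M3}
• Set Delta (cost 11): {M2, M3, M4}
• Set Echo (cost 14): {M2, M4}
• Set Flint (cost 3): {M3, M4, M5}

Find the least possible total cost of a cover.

26

Bravo, Comet, Flint together cover every item (Bravo ∪ Comet ∪ Flint = {M0, M1, M2, M3, M4, M5, M6}); total cost 11 + 12 + 3 = 26.
The greedy pick Flint, Atlas, Bravo, Comet costs 29; no covering selection beats 26.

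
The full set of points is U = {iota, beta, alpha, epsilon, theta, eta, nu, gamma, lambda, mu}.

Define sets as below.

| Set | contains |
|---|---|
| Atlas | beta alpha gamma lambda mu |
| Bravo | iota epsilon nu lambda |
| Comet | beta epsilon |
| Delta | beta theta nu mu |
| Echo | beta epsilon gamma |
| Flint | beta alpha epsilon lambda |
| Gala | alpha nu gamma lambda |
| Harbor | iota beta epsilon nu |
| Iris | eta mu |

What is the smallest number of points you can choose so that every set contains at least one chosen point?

3

Take H = {epsilon, gamma, mu}. Each listed set contains at least one of these, so H is a hitting set of size 3.
The sets Comet, Gala, Iris are pairwise disjoint, so any hitting set needs a separate point for each — at least 3. Hence 3 is optimal.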